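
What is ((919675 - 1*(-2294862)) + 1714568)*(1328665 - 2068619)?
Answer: -3647310961170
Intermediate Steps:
((919675 - 1*(-2294862)) + 1714568)*(1328665 - 2068619) = ((919675 + 2294862) + 1714568)*(-739954) = (3214537 + 1714568)*(-739954) = 4929105*(-739954) = -3647310961170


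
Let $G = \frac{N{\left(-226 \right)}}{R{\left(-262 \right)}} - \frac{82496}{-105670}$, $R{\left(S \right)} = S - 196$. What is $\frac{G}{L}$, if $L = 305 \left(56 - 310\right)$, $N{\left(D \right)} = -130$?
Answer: $- \frac{12880067}{937326186050} \approx -1.3741 \cdot 10^{-5}$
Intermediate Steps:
$R{\left(S \right)} = -196 + S$ ($R{\left(S \right)} = S - 196 = -196 + S$)
$L = -77470$ ($L = 305 \left(-254\right) = -77470$)
$G = \frac{12880067}{12099215}$ ($G = - \frac{130}{-196 - 262} - \frac{82496}{-105670} = - \frac{130}{-458} - - \frac{41248}{52835} = \left(-130\right) \left(- \frac{1}{458}\right) + \frac{41248}{52835} = \frac{65}{229} + \frac{41248}{52835} = \frac{12880067}{12099215} \approx 1.0645$)
$\frac{G}{L} = \frac{12880067}{12099215 \left(-77470\right)} = \frac{12880067}{12099215} \left(- \frac{1}{77470}\right) = - \frac{12880067}{937326186050}$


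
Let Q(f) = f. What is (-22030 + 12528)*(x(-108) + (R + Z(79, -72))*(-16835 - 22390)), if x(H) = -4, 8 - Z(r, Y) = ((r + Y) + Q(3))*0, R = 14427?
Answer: 5380154776258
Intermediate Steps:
Z(r, Y) = 8 (Z(r, Y) = 8 - ((r + Y) + 3)*0 = 8 - ((Y + r) + 3)*0 = 8 - (3 + Y + r)*0 = 8 - 1*0 = 8 + 0 = 8)
(-22030 + 12528)*(x(-108) + (R + Z(79, -72))*(-16835 - 22390)) = (-22030 + 12528)*(-4 + (14427 + 8)*(-16835 - 22390)) = -9502*(-4 + 14435*(-39225)) = -9502*(-4 - 566212875) = -9502*(-566212879) = 5380154776258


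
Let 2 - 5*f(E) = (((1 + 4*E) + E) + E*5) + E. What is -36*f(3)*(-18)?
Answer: -20736/5 ≈ -4147.2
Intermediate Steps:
f(E) = ⅕ - 11*E/5 (f(E) = ⅖ - ((((1 + 4*E) + E) + E*5) + E)/5 = ⅖ - (((1 + 5*E) + 5*E) + E)/5 = ⅖ - ((1 + 10*E) + E)/5 = ⅖ - (1 + 11*E)/5 = ⅖ + (-⅕ - 11*E/5) = ⅕ - 11*E/5)
-36*f(3)*(-18) = -36*(⅕ - 11/5*3)*(-18) = -36*(⅕ - 33/5)*(-18) = -36*(-32/5)*(-18) = (1152/5)*(-18) = -20736/5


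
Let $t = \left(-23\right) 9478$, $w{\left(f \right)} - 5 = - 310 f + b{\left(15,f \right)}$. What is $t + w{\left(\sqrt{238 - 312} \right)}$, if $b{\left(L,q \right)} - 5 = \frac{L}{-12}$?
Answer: $- \frac{871941}{4} - 310 i \sqrt{74} \approx -2.1799 \cdot 10^{5} - 2666.7 i$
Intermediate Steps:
$b{\left(L,q \right)} = 5 - \frac{L}{12}$ ($b{\left(L,q \right)} = 5 + \frac{L}{-12} = 5 + L \left(- \frac{1}{12}\right) = 5 - \frac{L}{12}$)
$w{\left(f \right)} = \frac{35}{4} - 310 f$ ($w{\left(f \right)} = 5 - \left(- \frac{15}{4} + 310 f\right) = \frac{35}{4} - 310 f$)
$t = -217994$
$t + w{\left(\sqrt{238 - 312} \right)} = -217994 + \left(\frac{35}{4} - 310 \sqrt{238 - 312}\right) = -217994 + \left(\frac{35}{4} - 310 \sqrt{-74}\right) = -217994 + \left(\frac{35}{4} - 310 i \sqrt{74}\right) = - \frac{871941}{4} - 310 i \sqrt{74}$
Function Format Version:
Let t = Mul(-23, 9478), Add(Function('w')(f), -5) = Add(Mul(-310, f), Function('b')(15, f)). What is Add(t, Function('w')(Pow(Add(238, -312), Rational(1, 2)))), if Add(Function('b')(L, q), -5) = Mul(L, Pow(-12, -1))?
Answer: Add(Rational(-871941, 4), Mul(-310, I, Pow(74, Rational(1, 2)))) ≈ Add(-2.1799e+5, Mul(-2666.7, I))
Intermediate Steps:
Function('b')(L, q) = Add(5, Mul(Rational(-1, 12), L)) (Function('b')(L, q) = Add(5, Mul(L, Pow(-12, -1))) = Add(5, Mul(L, Rational(-1, 12))) = Add(5, Mul(Rational(-1, 12), L)))
Function('w')(f) = Add(Rational(35, 4), Mul(-310, f)) (Function('w')(f) = Add(5, Add(Mul(-310, f), Add(5, Mul(Rational(-1, 12), 15)))) = Add(5, Add(Mul(-310, f), Add(5, Rational(-5, 4)))) = Add(5, Add(Mul(-310, f), Rational(15, 4))) = Add(5, Add(Rational(15, 4), Mul(-310, f))) = Add(Rational(35, 4), Mul(-310, f)))
t = -217994
Add(t, Function('w')(Pow(Add(238, -312), Rational(1, 2)))) = Add(-217994, Add(Rational(35, 4), Mul(-310, Pow(Add(238, -312), Rational(1, 2))))) = Add(-217994, Add(Rational(35, 4), Mul(-310, Pow(-74, Rational(1, 2))))) = Add(-217994, Add(Rational(35, 4), Mul(-310, Mul(I, Pow(74, Rational(1, 2)))))) = Add(-217994, Add(Rational(35, 4), Mul(-310, I, Pow(74, Rational(1, 2))))) = Add(Rational(-871941, 4), Mul(-310, I, Pow(74, Rational(1, 2))))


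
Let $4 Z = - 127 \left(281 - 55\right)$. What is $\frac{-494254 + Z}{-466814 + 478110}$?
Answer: $- \frac{1002859}{22592} \approx -44.39$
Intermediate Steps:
$Z = - \frac{14351}{2}$ ($Z = \frac{\left(-127\right) \left(281 - 55\right)}{4} = \frac{\left(-127\right) 226}{4} = \frac{1}{4} \left(-28702\right) = - \frac{14351}{2} \approx -7175.5$)
$\frac{-494254 + Z}{-466814 + 478110} = \frac{-494254 - \frac{14351}{2}}{-466814 + 478110} = - \frac{1002859}{2 \cdot 11296} = \left(- \frac{1002859}{2}\right) \frac{1}{11296} = - \frac{1002859}{22592}$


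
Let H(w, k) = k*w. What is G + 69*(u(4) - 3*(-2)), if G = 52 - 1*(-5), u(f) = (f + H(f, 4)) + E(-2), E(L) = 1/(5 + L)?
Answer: 1874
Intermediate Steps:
u(f) = 1/3 + 5*f (u(f) = (f + 4*f) + 1/(5 - 2) = 5*f + 1/3 = 1/3 + 5*f)
G = 57 (G = 52 + 5 = 57)
G + 69*(u(4) - 3*(-2)) = 57 + 69*((1/3 + 5*4) - 3*(-2)) = 57 + 69*((1/3 + 20) + 6) = 57 + 69*(61/3 + 6) = 57 + 69*(79/3) = 57 + 1817 = 1874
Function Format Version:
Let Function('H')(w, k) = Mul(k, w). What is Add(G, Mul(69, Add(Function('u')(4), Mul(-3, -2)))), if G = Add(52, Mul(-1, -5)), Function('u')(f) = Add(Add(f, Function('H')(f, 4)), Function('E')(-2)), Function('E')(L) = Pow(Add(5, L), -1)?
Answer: 1874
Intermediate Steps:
Function('u')(f) = Add(Rational(1, 3), Mul(5, f)) (Function('u')(f) = Add(Add(f, Mul(4, f)), Pow(Add(5, -2), -1)) = Add(Mul(5, f), Pow(3, -1)) = Add(Mul(5, f), Rational(1, 3)) = Add(Rational(1, 3), Mul(5, f)))
G = 57 (G = Add(52, 5) = 57)
Add(G, Mul(69, Add(Function('u')(4), Mul(-3, -2)))) = Add(57, Mul(69, Add(Add(Rational(1, 3), Mul(5, 4)), Mul(-3, -2)))) = Add(57, Mul(69, Add(Add(Rational(1, 3), 20), 6))) = Add(57, Mul(69, Add(Rational(61, 3), 6))) = Add(57, Mul(69, Rational(79, 3))) = Add(57, 1817) = 1874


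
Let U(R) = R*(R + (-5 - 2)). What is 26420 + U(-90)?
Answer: 35150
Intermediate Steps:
U(R) = R*(-7 + R) (U(R) = R*(R - 7) = R*(-7 + R))
26420 + U(-90) = 26420 - 90*(-7 - 90) = 26420 - 90*(-97) = 26420 + 8730 = 35150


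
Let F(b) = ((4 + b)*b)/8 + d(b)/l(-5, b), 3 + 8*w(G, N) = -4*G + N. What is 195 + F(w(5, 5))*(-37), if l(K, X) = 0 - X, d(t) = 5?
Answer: 150899/1152 ≈ 130.99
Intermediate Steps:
l(K, X) = -X
w(G, N) = -3/8 - G/2 + N/8 (w(G, N) = -3/8 + (-4*G + N)/8 = -3/8 + (N - 4*G)/8 = -3/8 + (-G/2 + N/8) = -3/8 - G/2 + N/8)
F(b) = -5/b + b*(4 + b)/8 (F(b) = ((4 + b)*b)/8 + 5/((-b)) = (b*(4 + b))*(1/8) + 5*(-1/b) = b*(4 + b)/8 - 5/b = -5/b + b*(4 + b)/8)
195 + F(w(5, 5))*(-37) = 195 + ((-40 + (-3/8 - 1/2*5 + (1/8)*5)**2*(4 + (-3/8 - 1/2*5 + (1/8)*5)))/(8*(-3/8 - 1/2*5 + (1/8)*5)))*(-37) = 195 + ((-40 + (-3/8 - 5/2 + 5/8)**2*(4 + (-3/8 - 5/2 + 5/8)))/(8*(-3/8 - 5/2 + 5/8)))*(-37) = 195 + ((-40 + (-9/4)**2*(4 - 9/4))/(8*(-9/4)))*(-37) = 195 + ((1/8)*(-4/9)*(-40 + (81/16)*(7/4)))*(-37) = 195 + ((1/8)*(-4/9)*(-40 + 567/64))*(-37) = 195 + ((1/8)*(-4/9)*(-1993/64))*(-37) = 195 + (1993/1152)*(-37) = 195 - 73741/1152 = 150899/1152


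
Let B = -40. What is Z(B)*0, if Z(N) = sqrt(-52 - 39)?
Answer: 0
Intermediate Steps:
Z(N) = I*sqrt(91) (Z(N) = sqrt(-91) = I*sqrt(91))
Z(B)*0 = (I*sqrt(91))*0 = 0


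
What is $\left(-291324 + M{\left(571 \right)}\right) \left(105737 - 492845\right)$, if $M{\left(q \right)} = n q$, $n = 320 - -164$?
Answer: $5791135680$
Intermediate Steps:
$n = 484$ ($n = 320 + 164 = 484$)
$M{\left(q \right)} = 484 q$
$\left(-291324 + M{\left(571 \right)}\right) \left(105737 - 492845\right) = \left(-291324 + 484 \cdot 571\right) \left(105737 - 492845\right) = \left(-291324 + 276364\right) \left(-387108\right) = \left(-14960\right) \left(-387108\right) = 5791135680$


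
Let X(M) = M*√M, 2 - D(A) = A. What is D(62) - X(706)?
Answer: -60 - 706*√706 ≈ -18819.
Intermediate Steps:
D(A) = 2 - A
X(M) = M^(3/2)
D(62) - X(706) = (2 - 1*62) - 706^(3/2) = (2 - 62) - 706*√706 = -60 - 706*√706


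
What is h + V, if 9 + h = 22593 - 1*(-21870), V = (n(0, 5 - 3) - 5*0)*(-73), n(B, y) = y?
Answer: 44308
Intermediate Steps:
V = -146 (V = ((5 - 3) - 5*0)*(-73) = (2 + 0)*(-73) = 2*(-73) = -146)
h = 44454 (h = -9 + (22593 - 1*(-21870)) = -9 + (22593 + 21870) = -9 + 44463 = 44454)
h + V = 44454 - 146 = 44308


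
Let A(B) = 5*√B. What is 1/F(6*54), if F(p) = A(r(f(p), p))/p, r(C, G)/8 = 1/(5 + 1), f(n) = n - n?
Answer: 162*√3/5 ≈ 56.118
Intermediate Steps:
f(n) = 0
r(C, G) = 4/3 (r(C, G) = 8/(5 + 1) = 8/6 = 8*(⅙) = 4/3)
F(p) = 10*√3/(3*p) (F(p) = (5*√(4/3))/p = (5*(2*√3/3))/p = (10*√3/3)/p = 10*√3/(3*p))
1/F(6*54) = 1/(10*√3/(3*((6*54)))) = 1/((10/3)*√3/324) = 1/((10/3)*√3*(1/324)) = 1/(5*√3/486) = 162*√3/5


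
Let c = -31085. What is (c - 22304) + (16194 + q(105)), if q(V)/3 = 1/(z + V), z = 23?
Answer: -4760957/128 ≈ -37195.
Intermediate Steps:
q(V) = 3/(23 + V)
(c - 22304) + (16194 + q(105)) = (-31085 - 22304) + (16194 + 3/(23 + 105)) = -53389 + (16194 + 3/128) = -53389 + 2072835/128 = -4760957/128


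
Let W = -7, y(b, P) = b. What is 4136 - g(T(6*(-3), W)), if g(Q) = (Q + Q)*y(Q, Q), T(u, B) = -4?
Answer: 4104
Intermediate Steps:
g(Q) = 2*Q² (g(Q) = (Q + Q)*Q = (2*Q)*Q = 2*Q²)
4136 - g(T(6*(-3), W)) = 4136 - 2*(-4)² = 4136 - 2*16 = 4136 - 1*32 = 4136 - 32 = 4104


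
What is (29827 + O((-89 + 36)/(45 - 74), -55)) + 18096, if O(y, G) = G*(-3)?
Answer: 48088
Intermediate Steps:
O(y, G) = -3*G
(29827 + O((-89 + 36)/(45 - 74), -55)) + 18096 = (29827 - 3*(-55)) + 18096 = (29827 + 165) + 18096 = 29992 + 18096 = 48088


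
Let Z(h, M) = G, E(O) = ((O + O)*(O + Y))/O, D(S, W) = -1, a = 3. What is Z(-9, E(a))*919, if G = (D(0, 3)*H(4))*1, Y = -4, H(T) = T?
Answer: -3676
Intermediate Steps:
E(O) = -8 + 2*O (E(O) = ((O + O)*(O - 4))/O = ((2*O)*(-4 + O))/O = (2*O*(-4 + O))/O = -8 + 2*O)
G = -4 (G = -1*4*1 = -4*1 = -4)
Z(h, M) = -4
Z(-9, E(a))*919 = -4*919 = -3676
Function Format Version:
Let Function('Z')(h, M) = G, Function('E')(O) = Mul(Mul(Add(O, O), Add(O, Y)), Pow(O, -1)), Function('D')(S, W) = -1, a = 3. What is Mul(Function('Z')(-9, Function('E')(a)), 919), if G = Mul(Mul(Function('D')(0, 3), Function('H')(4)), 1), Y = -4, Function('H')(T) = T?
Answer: -3676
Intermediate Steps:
Function('E')(O) = Add(-8, Mul(2, O)) (Function('E')(O) = Mul(Mul(Add(O, O), Add(O, -4)), Pow(O, -1)) = Mul(Mul(Mul(2, O), Add(-4, O)), Pow(O, -1)) = Mul(Mul(2, O, Add(-4, O)), Pow(O, -1)) = Add(-8, Mul(2, O)))
G = -4 (G = Mul(Mul(-1, 4), 1) = Mul(-4, 1) = -4)
Function('Z')(h, M) = -4
Mul(Function('Z')(-9, Function('E')(a)), 919) = Mul(-4, 919) = -3676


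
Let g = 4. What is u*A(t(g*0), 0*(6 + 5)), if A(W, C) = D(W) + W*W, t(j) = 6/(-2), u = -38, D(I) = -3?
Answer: -228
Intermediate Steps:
t(j) = -3 (t(j) = 6*(-½) = -3)
A(W, C) = -3 + W² (A(W, C) = -3 + W*W = -3 + W²)
u*A(t(g*0), 0*(6 + 5)) = -38*(-3 + (-3)²) = -38*(-3 + 9) = -38*6 = -228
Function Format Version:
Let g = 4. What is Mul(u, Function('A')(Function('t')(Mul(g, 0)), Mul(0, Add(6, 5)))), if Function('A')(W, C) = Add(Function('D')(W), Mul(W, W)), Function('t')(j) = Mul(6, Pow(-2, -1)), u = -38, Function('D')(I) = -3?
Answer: -228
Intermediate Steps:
Function('t')(j) = -3 (Function('t')(j) = Mul(6, Rational(-1, 2)) = -3)
Function('A')(W, C) = Add(-3, Pow(W, 2)) (Function('A')(W, C) = Add(-3, Mul(W, W)) = Add(-3, Pow(W, 2)))
Mul(u, Function('A')(Function('t')(Mul(g, 0)), Mul(0, Add(6, 5)))) = Mul(-38, Add(-3, Pow(-3, 2))) = Mul(-38, Add(-3, 9)) = Mul(-38, 6) = -228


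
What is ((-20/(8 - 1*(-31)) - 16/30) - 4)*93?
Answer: -30504/65 ≈ -469.29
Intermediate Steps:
((-20/(8 - 1*(-31)) - 16/30) - 4)*93 = ((-20/(8 + 31) - 16*1/30) - 4)*93 = ((-20/39 - 8/15) - 4)*93 = (-68/65 - 4)*93 = -328/65*93 = -30504/65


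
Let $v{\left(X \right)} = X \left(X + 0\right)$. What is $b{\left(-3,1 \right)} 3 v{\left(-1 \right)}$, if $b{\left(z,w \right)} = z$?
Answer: $-9$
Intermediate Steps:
$v{\left(X \right)} = X^{2}$ ($v{\left(X \right)} = X X = X^{2}$)
$b{\left(-3,1 \right)} 3 v{\left(-1 \right)} = \left(-3\right) 3 \left(-1\right)^{2} = \left(-9\right) 1 = -9$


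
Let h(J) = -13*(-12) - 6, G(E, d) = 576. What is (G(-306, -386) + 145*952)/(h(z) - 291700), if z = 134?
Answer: -69308/145775 ≈ -0.47544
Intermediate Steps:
h(J) = 150 (h(J) = 156 - 6 = 150)
(G(-306, -386) + 145*952)/(h(z) - 291700) = (576 + 145*952)/(150 - 291700) = (576 + 138040)/(-291550) = 138616*(-1/291550) = -69308/145775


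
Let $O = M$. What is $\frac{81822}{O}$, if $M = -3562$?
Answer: $- \frac{3147}{137} \approx -22.971$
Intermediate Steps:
$O = -3562$
$\frac{81822}{O} = \frac{81822}{-3562} = 81822 \left(- \frac{1}{3562}\right) = - \frac{3147}{137}$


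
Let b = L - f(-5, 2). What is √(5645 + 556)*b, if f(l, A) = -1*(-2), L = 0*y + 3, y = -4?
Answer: 3*√689 ≈ 78.746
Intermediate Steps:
L = 3 (L = 0*(-4) + 3 = 0 + 3 = 3)
f(l, A) = 2
b = 1 (b = 3 - 1*2 = 3 - 2 = 1)
√(5645 + 556)*b = √(5645 + 556)*1 = √6201*1 = (3*√689)*1 = 3*√689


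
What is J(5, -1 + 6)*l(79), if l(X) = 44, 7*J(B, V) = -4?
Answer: -176/7 ≈ -25.143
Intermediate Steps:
J(B, V) = -4/7 (J(B, V) = (⅐)*(-4) = -4/7)
J(5, -1 + 6)*l(79) = -4/7*44 = -176/7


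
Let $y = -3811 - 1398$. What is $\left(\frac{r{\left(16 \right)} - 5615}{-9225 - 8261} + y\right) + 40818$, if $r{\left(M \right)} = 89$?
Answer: $\frac{311332250}{8743} \approx 35609.0$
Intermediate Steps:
$y = -5209$ ($y = -3811 - 1398 = -5209$)
$\left(\frac{r{\left(16 \right)} - 5615}{-9225 - 8261} + y\right) + 40818 = \left(\frac{89 - 5615}{-9225 - 8261} - 5209\right) + 40818 = \left(- \frac{5526}{-17486} - 5209\right) + 40818 = \left(\left(-5526\right) \left(- \frac{1}{17486}\right) - 5209\right) + 40818 = \left(\frac{2763}{8743} - 5209\right) + 40818 = - \frac{45539524}{8743} + 40818 = \frac{311332250}{8743}$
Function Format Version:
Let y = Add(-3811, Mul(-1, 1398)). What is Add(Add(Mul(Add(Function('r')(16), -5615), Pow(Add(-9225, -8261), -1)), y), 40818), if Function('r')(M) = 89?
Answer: Rational(311332250, 8743) ≈ 35609.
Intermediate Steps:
y = -5209 (y = Add(-3811, -1398) = -5209)
Add(Add(Mul(Add(Function('r')(16), -5615), Pow(Add(-9225, -8261), -1)), y), 40818) = Add(Add(Mul(Add(89, -5615), Pow(Add(-9225, -8261), -1)), -5209), 40818) = Add(Add(Mul(-5526, Pow(-17486, -1)), -5209), 40818) = Add(Add(Mul(-5526, Rational(-1, 17486)), -5209), 40818) = Add(Add(Rational(2763, 8743), -5209), 40818) = Add(Rational(-45539524, 8743), 40818) = Rational(311332250, 8743)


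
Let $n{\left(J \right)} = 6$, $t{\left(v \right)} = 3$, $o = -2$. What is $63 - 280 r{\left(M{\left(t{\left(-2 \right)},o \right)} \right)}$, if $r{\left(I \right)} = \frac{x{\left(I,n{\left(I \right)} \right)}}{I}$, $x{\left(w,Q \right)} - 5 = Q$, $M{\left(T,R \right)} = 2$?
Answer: $-1477$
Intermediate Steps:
$x{\left(w,Q \right)} = 5 + Q$
$r{\left(I \right)} = \frac{11}{I}$ ($r{\left(I \right)} = \frac{5 + 6}{I} = \frac{11}{I}$)
$63 - 280 r{\left(M{\left(t{\left(-2 \right)},o \right)} \right)} = 63 - 280 \cdot \frac{11}{2} = 63 - 280 \cdot 11 \cdot \frac{1}{2} = 63 - 1540 = -1477$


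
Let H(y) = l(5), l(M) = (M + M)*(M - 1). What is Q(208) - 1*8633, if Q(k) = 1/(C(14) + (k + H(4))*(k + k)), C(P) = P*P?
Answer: -892341411/103364 ≈ -8633.0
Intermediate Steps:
l(M) = 2*M*(-1 + M) (l(M) = (2*M)*(-1 + M) = 2*M*(-1 + M))
H(y) = 40 (H(y) = 2*5*(-1 + 5) = 2*5*4 = 40)
C(P) = P²
Q(k) = 1/(196 + 2*k*(40 + k)) (Q(k) = 1/(14² + (k + 40)*(k + k)) = 1/(196 + (40 + k)*(2*k)) = 1/(196 + 2*k*(40 + k)))
Q(208) - 1*8633 = 1/(2*(98 + 208² + 40*208)) - 1*8633 = 1/(2*(98 + 43264 + 8320)) - 8633 = (½)/51682 - 8633 = (½)*(1/51682) - 8633 = 1/103364 - 8633 = -892341411/103364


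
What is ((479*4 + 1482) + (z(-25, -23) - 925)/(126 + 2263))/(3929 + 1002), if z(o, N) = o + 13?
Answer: 8116885/11780159 ≈ 0.68903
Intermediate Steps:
z(o, N) = 13 + o
((479*4 + 1482) + (z(-25, -23) - 925)/(126 + 2263))/(3929 + 1002) = ((479*4 + 1482) + ((13 - 25) - 925)/(126 + 2263))/(3929 + 1002) = ((1916 + 1482) + (-12 - 925)/2389)/4931 = (3398 - 937*1/2389)*(1/4931) = (3398 - 937/2389)*(1/4931) = (8116885/2389)*(1/4931) = 8116885/11780159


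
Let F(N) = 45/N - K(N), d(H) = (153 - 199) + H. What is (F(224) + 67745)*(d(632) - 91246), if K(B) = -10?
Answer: -343990444725/56 ≈ -6.1427e+9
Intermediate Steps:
d(H) = -46 + H
F(N) = 10 + 45/N (F(N) = 45/N - 1*(-10) = 45/N + 10 = 10 + 45/N)
(F(224) + 67745)*(d(632) - 91246) = ((10 + 45/224) + 67745)*((-46 + 632) - 91246) = ((10 + 45*(1/224)) + 67745)*(586 - 91246) = ((10 + 45/224) + 67745)*(-90660) = (2285/224 + 67745)*(-90660) = (15177165/224)*(-90660) = -343990444725/56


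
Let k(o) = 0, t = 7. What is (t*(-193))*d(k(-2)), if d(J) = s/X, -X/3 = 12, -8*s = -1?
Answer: 1351/288 ≈ 4.6910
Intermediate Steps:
s = 1/8 (s = -1/8*(-1) = 1/8 ≈ 0.12500)
X = -36 (X = -3*12 = -36)
d(J) = -1/288 (d(J) = (1/8)/(-36) = (1/8)*(-1/36) = -1/288)
(t*(-193))*d(k(-2)) = (7*(-193))*(-1/288) = -1351*(-1/288) = 1351/288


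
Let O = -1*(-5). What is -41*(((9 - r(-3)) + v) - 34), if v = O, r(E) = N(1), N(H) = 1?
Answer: 861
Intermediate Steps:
r(E) = 1
O = 5
v = 5
-41*(((9 - r(-3)) + v) - 34) = -41*(((9 - 1*1) + 5) - 34) = -41*(((9 - 1) + 5) - 34) = -41*((8 + 5) - 34) = -41*(13 - 34) = -41*(-21) = 861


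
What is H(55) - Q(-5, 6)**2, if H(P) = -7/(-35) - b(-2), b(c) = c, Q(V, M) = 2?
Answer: -9/5 ≈ -1.8000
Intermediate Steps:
H(P) = 11/5 (H(P) = -7/(-35) - 1*(-2) = -7*(-1/35) + 2 = 1/5 + 2 = 11/5)
H(55) - Q(-5, 6)**2 = 11/5 - 1*2**2 = 11/5 - 1*4 = 11/5 - 4 = -9/5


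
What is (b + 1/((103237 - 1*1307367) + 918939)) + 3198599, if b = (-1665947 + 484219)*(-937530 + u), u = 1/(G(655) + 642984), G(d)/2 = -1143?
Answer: 101219256282581767012928/91360651659 ≈ 1.1079e+12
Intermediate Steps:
G(d) = -2286 (G(d) = 2*(-1143) = -2286)
u = 1/640698 (u = 1/(-2286 + 642984) = 1/640698 ≈ 1.5608e-6)
b = 354916403590901296/320349 (b = (-1665947 + 484219)*(-937530 + 1/640698) = -1181728*(-600673595939/640698) = 354916403590901296/320349 ≈ 1.1079e+12)
(b + 1/((103237 - 1*1307367) + 918939)) + 3198599 = (354916403590901296/320349 + 1/((103237 - 1*1307367) + 918939)) + 3198599 = (354916403590901296/320349 + 1/((103237 - 1307367) + 918939)) + 3198599 = (354916403590901296/320349 + 1/(-1204130 + 918939)) + 3198599 = (354916403590901296/320349 + 1/(-285191)) + 3198599 = (354916403590901296/320349 - 1/285191) + 3198599 = 101218964056492731187187/91360651659 + 3198599 = 101219256282581767012928/91360651659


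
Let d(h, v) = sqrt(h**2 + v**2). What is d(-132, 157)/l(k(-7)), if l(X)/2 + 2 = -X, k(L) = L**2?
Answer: -sqrt(42073)/102 ≈ -2.0110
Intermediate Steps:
l(X) = -4 - 2*X (l(X) = -4 + 2*(-X) = -4 - 2*X)
d(-132, 157)/l(k(-7)) = sqrt((-132)**2 + 157**2)/(-4 - 2*(-7)**2) = sqrt(17424 + 24649)/(-4 - 2*49) = sqrt(42073)/(-4 - 98) = sqrt(42073)/(-102) = sqrt(42073)*(-1/102) = -sqrt(42073)/102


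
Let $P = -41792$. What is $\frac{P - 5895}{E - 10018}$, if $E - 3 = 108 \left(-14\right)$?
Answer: $\frac{47687}{11527} \approx 4.137$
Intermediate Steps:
$E = -1509$ ($E = 3 + 108 \left(-14\right) = 3 - 1512 = -1509$)
$\frac{P - 5895}{E - 10018} = \frac{-41792 - 5895}{-1509 - 10018} = - \frac{47687}{-11527} = \left(-47687\right) \left(- \frac{1}{11527}\right) = \frac{47687}{11527}$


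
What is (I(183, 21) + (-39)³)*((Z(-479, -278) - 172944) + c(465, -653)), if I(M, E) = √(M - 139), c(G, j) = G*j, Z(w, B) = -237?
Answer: 28284841494 - 953652*√11 ≈ 2.8282e+10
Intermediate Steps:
I(M, E) = √(-139 + M)
(I(183, 21) + (-39)³)*((Z(-479, -278) - 172944) + c(465, -653)) = (√(-139 + 183) + (-39)³)*((-237 - 172944) + 465*(-653)) = (√44 - 59319)*(-173181 - 303645) = (2*√11 - 59319)*(-476826) = (-59319 + 2*√11)*(-476826) = 28284841494 - 953652*√11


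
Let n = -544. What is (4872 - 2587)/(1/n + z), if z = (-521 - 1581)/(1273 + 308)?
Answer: -115602720/67357 ≈ -1716.3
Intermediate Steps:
z = -2102/1581 ≈ -1.3295
(4872 - 2587)/(1/n + z) = (4872 - 2587)/(1/(-544) - 2102/1581) = 2285/(-1/544 - 2102/1581) = 2285/(-67357/50592) = 2285*(-50592/67357) = -115602720/67357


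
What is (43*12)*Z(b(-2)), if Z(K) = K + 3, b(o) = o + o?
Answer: -516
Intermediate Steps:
b(o) = 2*o
Z(K) = 3 + K
(43*12)*Z(b(-2)) = (43*12)*(3 + 2*(-2)) = 516*(3 - 4) = 516*(-1) = -516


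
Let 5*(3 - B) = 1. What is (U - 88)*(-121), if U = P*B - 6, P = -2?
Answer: 60258/5 ≈ 12052.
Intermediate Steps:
B = 14/5 (B = 3 - ⅕*1 = 3 - ⅕ = 14/5 ≈ 2.8000)
U = -58/5 (U = -2*14/5 - 6 = -28/5 - 6 = -58/5 ≈ -11.600)
(U - 88)*(-121) = (-58/5 - 88)*(-121) = -498/5*(-121) = 60258/5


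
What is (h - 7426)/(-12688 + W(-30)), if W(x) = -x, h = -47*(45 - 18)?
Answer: 8695/12658 ≈ 0.68692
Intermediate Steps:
h = -1269 (h = -47*27 = -1269)
(h - 7426)/(-12688 + W(-30)) = (-1269 - 7426)/(-12688 - 1*(-30)) = -8695/(-12688 + 30) = -8695/(-12658) = -8695*(-1/12658) = 8695/12658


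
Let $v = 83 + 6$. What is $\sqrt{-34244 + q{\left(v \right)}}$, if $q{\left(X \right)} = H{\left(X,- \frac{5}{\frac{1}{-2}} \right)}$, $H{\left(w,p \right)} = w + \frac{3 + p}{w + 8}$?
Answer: $\frac{i \sqrt{321363134}}{97} \approx 184.81 i$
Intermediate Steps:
$v = 89$
$H{\left(w,p \right)} = w + \frac{3 + p}{8 + w}$
$q{\left(X \right)} = \frac{13 + X^{2} + 8 X}{8 + X}$ ($q{\left(X \right)} = \frac{3 - \frac{5}{\frac{1}{-2}} + X^{2} + 8 X}{8 + X} = \frac{3 - \frac{5}{- \frac{1}{2}} + X^{2} + 8 X}{8 + X} = \frac{3 - -10 + X^{2} + 8 X}{8 + X} = \frac{3 + 10 + X^{2} + 8 X}{8 + X} = \frac{13 + X^{2} + 8 X}{8 + X}$)
$\sqrt{-34244 + q{\left(v \right)}} = \sqrt{-34244 + \frac{13 + 89^{2} + 8 \cdot 89}{8 + 89}} = \sqrt{-34244 + \frac{13 + 7921 + 712}{97}} = \sqrt{-34244 + \frac{1}{97} \cdot 8646} = \sqrt{-34244 + \frac{8646}{97}} = \sqrt{- \frac{3313022}{97}} = \frac{i \sqrt{321363134}}{97}$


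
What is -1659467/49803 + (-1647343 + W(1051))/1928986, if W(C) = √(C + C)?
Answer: -3283131233891/96069289758 + √2102/1928986 ≈ -34.175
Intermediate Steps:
W(C) = √2*√C (W(C) = √(2*C) = √2*√C)
-1659467/49803 + (-1647343 + W(1051))/1928986 = -1659467/49803 + (-1647343 + √2*√1051)/1928986 = -1659467*1/49803 + (-1647343 + √2102)*(1/1928986) = -1659467/49803 + (-1647343/1928986 + √2102/1928986) = -3283131233891/96069289758 + √2102/1928986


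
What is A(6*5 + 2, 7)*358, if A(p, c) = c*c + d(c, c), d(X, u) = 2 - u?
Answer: 15752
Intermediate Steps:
A(p, c) = 2 + c² - c (A(p, c) = c*c + (2 - c) = c² + (2 - c) = 2 + c² - c)
A(6*5 + 2, 7)*358 = (2 + 7² - 1*7)*358 = (2 + 49 - 7)*358 = 44*358 = 15752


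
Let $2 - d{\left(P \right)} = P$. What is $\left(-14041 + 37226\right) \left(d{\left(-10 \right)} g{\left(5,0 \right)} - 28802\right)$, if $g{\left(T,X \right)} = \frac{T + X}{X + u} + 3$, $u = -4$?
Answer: $-667287485$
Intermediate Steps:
$d{\left(P \right)} = 2 - P$
$g{\left(T,X \right)} = 3 + \frac{T + X}{-4 + X}$ ($g{\left(T,X \right)} = \frac{T + X}{X - 4} + 3 = \frac{T + X}{-4 + X} + 3 = 3 + \frac{T + X}{-4 + X}$)
$\left(-14041 + 37226\right) \left(d{\left(-10 \right)} g{\left(5,0 \right)} - 28802\right) = \left(-14041 + 37226\right) \left(\left(2 - -10\right) \frac{-12 + 5 + 4 \cdot 0}{-4 + 0} - 28802\right) = 23185 \left(\left(2 + 10\right) \frac{-12 + 5 + 0}{-4} - 28802\right) = 23185 \left(12 \left(\left(- \frac{1}{4}\right) \left(-7\right)\right) - 28802\right) = 23185 \left(12 \cdot \frac{7}{4} - 28802\right) = 23185 \left(21 - 28802\right) = 23185 \left(-28781\right) = -667287485$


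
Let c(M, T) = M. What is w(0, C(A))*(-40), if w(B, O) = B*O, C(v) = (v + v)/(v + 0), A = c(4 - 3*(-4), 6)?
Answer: 0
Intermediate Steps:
A = 16 (A = 4 - 3*(-4) = 4 + 12 = 16)
C(v) = 2 (C(v) = (2*v)/v = 2)
w(0, C(A))*(-40) = (0*2)*(-40) = 0*(-40) = 0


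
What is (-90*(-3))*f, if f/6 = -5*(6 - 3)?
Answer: -24300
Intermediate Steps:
f = -90 (f = 6*(-5*(6 - 3)) = 6*(-5*3) = 6*(-15) = -90)
(-90*(-3))*f = -90*(-3)*(-90) = -45*(-6)*(-90) = 270*(-90) = -24300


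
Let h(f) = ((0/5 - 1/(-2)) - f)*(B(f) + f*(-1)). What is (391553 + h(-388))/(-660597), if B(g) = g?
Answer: -391553/660597 ≈ -0.59273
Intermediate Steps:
h(f) = 0 (h(f) = ((0/5 - 1/(-2)) - f)*(f + f*(-1)) = ((0*(1/5) - 1*(-1/2)) - f)*(f - f) = ((0 + 1/2) - f)*0 = (1/2 - f)*0 = 0)
(391553 + h(-388))/(-660597) = (391553 + 0)/(-660597) = 391553*(-1/660597) = -391553/660597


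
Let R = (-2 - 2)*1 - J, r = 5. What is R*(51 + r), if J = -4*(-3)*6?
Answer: -4256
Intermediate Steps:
J = 72 (J = 12*6 = 72)
R = -76 (R = (-2 - 2)*1 - 1*72 = -4*1 - 72 = -4 - 72 = -76)
R*(51 + r) = -76*(51 + 5) = -76*56 = -4256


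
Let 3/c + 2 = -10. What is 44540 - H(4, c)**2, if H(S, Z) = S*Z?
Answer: 44539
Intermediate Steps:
c = -1/4 (c = 3/(-2 - 10) = 3/(-12) = 3*(-1/12) = -1/4 ≈ -0.25000)
44540 - H(4, c)**2 = 44540 - (4*(-1/4))**2 = 44540 - 1*(-1)**2 = 44540 - 1*1 = 44540 - 1 = 44539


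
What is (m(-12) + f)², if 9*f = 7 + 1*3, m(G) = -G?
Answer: 13924/81 ≈ 171.90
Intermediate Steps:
f = 10/9 (f = (7 + 1*3)/9 = (7 + 3)/9 = (⅑)*10 = 10/9 ≈ 1.1111)
(m(-12) + f)² = (-1*(-12) + 10/9)² = (12 + 10/9)² = (118/9)² = 13924/81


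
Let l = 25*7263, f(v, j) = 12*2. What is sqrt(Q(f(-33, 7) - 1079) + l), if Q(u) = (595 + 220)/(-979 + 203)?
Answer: sqrt(27334868690)/388 ≈ 426.11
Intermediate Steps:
f(v, j) = 24
Q(u) = -815/776 (Q(u) = 815/(-776) = 815*(-1/776) = -815/776)
l = 181575
sqrt(Q(f(-33, 7) - 1079) + l) = sqrt(-815/776 + 181575) = sqrt(140901385/776) = sqrt(27334868690)/388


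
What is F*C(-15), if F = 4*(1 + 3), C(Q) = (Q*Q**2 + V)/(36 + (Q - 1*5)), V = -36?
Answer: -3411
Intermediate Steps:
C(Q) = (-36 + Q**3)/(31 + Q) (C(Q) = (Q*Q**2 - 36)/(36 + (Q - 1*5)) = (Q**3 - 36)/(36 + (Q - 5)) = (-36 + Q**3)/(36 + (-5 + Q)) = (-36 + Q**3)/(31 + Q))
F = 16 (F = 4*4 = 16)
F*C(-15) = 16*((-36 + (-15)**3)/(31 - 15)) = 16*((-36 - 3375)/16) = 16*((1/16)*(-3411)) = 16*(-3411/16) = -3411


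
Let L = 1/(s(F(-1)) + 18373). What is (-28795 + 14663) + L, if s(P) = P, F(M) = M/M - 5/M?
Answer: -259732027/18379 ≈ -14132.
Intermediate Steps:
F(M) = 1 - 5/M
L = 1/18379 (L = 1/((-5 - 1)/(-1) + 18373) = 1/(-1*(-6) + 18373) = 1/(6 + 18373) = 1/18379 ≈ 5.4410e-5)
(-28795 + 14663) + L = (-28795 + 14663) + 1/18379 = -14132 + 1/18379 = -259732027/18379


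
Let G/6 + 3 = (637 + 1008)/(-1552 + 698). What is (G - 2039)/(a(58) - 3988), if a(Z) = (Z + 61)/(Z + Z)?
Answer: 14637112/28211829 ≈ 0.51883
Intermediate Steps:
a(Z) = (61 + Z)/(2*Z) (a(Z) = (61 + Z)/((2*Z)) = (61 + Z)*(1/(2*Z)) = (61 + Z)/(2*Z))
G = -1803/61 (G = -18 + 6*((637 + 1008)/(-1552 + 698)) = -18 + 6*(1645/(-854)) = -18 + 6*(1645*(-1/854)) = -18 + 6*(-235/122) = -18 - 705/61 = -1803/61 ≈ -29.557)
(G - 2039)/(a(58) - 3988) = (-1803/61 - 2039)/((1/2)*(61 + 58)/58 - 3988) = -126182/(61*((1/2)*(1/58)*119 - 3988)) = -126182/(61*(119/116 - 3988)) = -126182/(61*(-462489/116)) = -126182/61*(-116/462489) = 14637112/28211829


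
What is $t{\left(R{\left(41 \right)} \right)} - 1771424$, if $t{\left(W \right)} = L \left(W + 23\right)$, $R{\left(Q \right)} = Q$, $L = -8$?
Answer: $-1771936$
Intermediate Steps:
$t{\left(W \right)} = -184 - 8 W$ ($t{\left(W \right)} = - 8 \left(W + 23\right) = - 8 \left(23 + W\right) = -184 - 8 W$)
$t{\left(R{\left(41 \right)} \right)} - 1771424 = \left(-184 - 328\right) - 1771424 = -512 - 1771424 = -1771936$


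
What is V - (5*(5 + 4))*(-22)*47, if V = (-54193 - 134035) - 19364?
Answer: -161062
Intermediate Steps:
V = -207592 (V = -188228 - 19364 = -207592)
V - (5*(5 + 4))*(-22)*47 = -207592 - (5*(5 + 4))*(-22)*47 = -207592 - (5*9)*(-22)*47 = -207592 - 45*(-22)*47 = -207592 - (-990)*47 = -207592 - 1*(-46530) = -207592 + 46530 = -161062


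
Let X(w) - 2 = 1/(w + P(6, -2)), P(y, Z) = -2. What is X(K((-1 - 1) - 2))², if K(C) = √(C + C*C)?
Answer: 21/4 + 9*√3/8 ≈ 7.1986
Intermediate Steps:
K(C) = √(C + C²)
X(w) = 2 + 1/(-2 + w) (X(w) = 2 + 1/(w - 2) = 2 + 1/(-2 + w))
X(K((-1 - 1) - 2))² = ((-3 + 2*√(((-1 - 1) - 2)*(1 + ((-1 - 1) - 2))))/(-2 + √(((-1 - 1) - 2)*(1 + ((-1 - 1) - 2)))))² = ((-3 + 2*√((-2 - 2)*(1 + (-2 - 2))))/(-2 + √((-2 - 2)*(1 + (-2 - 2)))))² = ((-3 + 2*√(-4*(1 - 4)))/(-2 + √(-4*(1 - 4))))² = ((-3 + 2*√(-4*(-3)))/(-2 + √(-4*(-3))))² = ((-3 + 2*√12)/(-2 + √12))² = ((-3 + 2*(2*√3))/(-2 + 2*√3))² = ((-3 + 4*√3)/(-2 + 2*√3))² = (-3 + 4*√3)²/(-2 + 2*√3)²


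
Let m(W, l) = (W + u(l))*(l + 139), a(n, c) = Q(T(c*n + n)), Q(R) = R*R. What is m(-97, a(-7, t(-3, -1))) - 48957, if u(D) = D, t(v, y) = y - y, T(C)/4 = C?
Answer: 585144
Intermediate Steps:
T(C) = 4*C
Q(R) = R**2
t(v, y) = 0
a(n, c) = (4*n + 4*c*n)**2 (a(n, c) = (4*(c*n + n))**2 = (4*(n + c*n))**2 = (4*n + 4*c*n)**2)
m(W, l) = (139 + l)*(W + l) (m(W, l) = (W + l)*(l + 139) = (W + l)*(139 + l) = (139 + l)*(W + l))
m(-97, a(-7, t(-3, -1))) - 48957 = ((16*(-7)**2*(1 + 0)**2)**2 + 139*(-97) + 139*(16*(-7)**2*(1 + 0)**2) - 1552*(-7)**2*(1 + 0)**2) - 48957 = ((16*49*1**2)**2 - 13483 + 139*(16*49*1**2) - 1552*49*1**2) - 48957 = ((16*49*1)**2 - 13483 + 139*(16*49*1) - 1552*49) - 48957 = (784**2 - 13483 + 139*784 - 97*784) - 48957 = (614656 - 13483 + 108976 - 76048) - 48957 = 634101 - 48957 = 585144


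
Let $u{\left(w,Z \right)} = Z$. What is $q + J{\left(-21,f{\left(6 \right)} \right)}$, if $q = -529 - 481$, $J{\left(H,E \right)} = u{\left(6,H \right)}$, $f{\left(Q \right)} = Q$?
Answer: $-1031$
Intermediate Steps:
$J{\left(H,E \right)} = H$
$q = -1010$ ($q = -529 - 481 = -1010$)
$q + J{\left(-21,f{\left(6 \right)} \right)} = -1010 - 21 = -1031$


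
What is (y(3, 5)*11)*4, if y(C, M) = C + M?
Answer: 352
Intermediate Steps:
(y(3, 5)*11)*4 = ((3 + 5)*11)*4 = (8*11)*4 = 88*4 = 352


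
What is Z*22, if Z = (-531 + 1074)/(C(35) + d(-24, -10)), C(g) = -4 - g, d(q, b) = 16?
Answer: -11946/23 ≈ -519.39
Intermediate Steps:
Z = -543/23 (Z = (-531 + 1074)/((-4 - 1*35) + 16) = 543/((-4 - 35) + 16) = 543/(-39 + 16) = 543/(-23) = 543*(-1/23) = -543/23 ≈ -23.609)
Z*22 = -543/23*22 = -11946/23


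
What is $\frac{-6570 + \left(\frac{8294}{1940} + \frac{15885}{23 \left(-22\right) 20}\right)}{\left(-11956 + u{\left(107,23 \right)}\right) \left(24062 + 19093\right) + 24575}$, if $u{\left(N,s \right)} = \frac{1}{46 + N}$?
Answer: $\frac{109594220977}{8609883444883600} \approx 1.2729 \cdot 10^{-5}$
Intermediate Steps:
$\frac{-6570 + \left(\frac{8294}{1940} + \frac{15885}{23 \left(-22\right) 20}\right)}{\left(-11956 + u{\left(107,23 \right)}\right) \left(24062 + 19093\right) + 24575} = \frac{-6570 + \left(\frac{8294}{1940} + \frac{15885}{23 \left(-22\right) 20}\right)}{\left(-11956 + \frac{1}{46 + 107}\right) \left(24062 + 19093\right) + 24575} = \frac{-6570 + \left(8294 \cdot \frac{1}{1940} + \frac{15885}{\left(-506\right) 20}\right)}{\left(-11956 + \frac{1}{153}\right) 43155 + 24575} = \frac{-6570 + \left(\frac{4147}{970} + \frac{15885}{-10120}\right)}{\left(-11956 + \frac{1}{153}\right) 43155 + 24575} = \frac{-6570 + \left(\frac{4147}{970} + 15885 \left(- \frac{1}{10120}\right)\right)}{\left(- \frac{1829267}{153}\right) 43155 + 24575} = \frac{-6570 + \left(\frac{4147}{970} - \frac{3177}{2024}\right)}{- \frac{8771335265}{17} + 24575} = \frac{-6570 + \frac{2655919}{981640}}{- \frac{8770917490}{17}} = \left(- \frac{6446718881}{981640}\right) \left(- \frac{17}{8770917490}\right) = \frac{109594220977}{8609883444883600}$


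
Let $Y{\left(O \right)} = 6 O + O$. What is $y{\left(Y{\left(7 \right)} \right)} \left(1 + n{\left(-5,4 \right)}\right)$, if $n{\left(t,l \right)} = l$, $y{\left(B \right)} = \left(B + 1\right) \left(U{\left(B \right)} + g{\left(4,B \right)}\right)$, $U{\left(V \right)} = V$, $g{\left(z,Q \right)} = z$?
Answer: $13250$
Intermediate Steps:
$Y{\left(O \right)} = 7 O$
$y{\left(B \right)} = \left(1 + B\right) \left(4 + B\right)$ ($y{\left(B \right)} = \left(B + 1\right) \left(B + 4\right) = \left(1 + B\right) \left(4 + B\right)$)
$y{\left(Y{\left(7 \right)} \right)} \left(1 + n{\left(-5,4 \right)}\right) = \left(4 + \left(7 \cdot 7\right)^{2} + 5 \cdot 7 \cdot 7\right) \left(1 + 4\right) = \left(4 + 49^{2} + 5 \cdot 49\right) 5 = \left(4 + 2401 + 245\right) 5 = 2650 \cdot 5 = 13250$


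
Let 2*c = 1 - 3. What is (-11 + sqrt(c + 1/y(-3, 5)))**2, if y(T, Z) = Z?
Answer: 601/5 - 44*I*sqrt(5)/5 ≈ 120.2 - 19.677*I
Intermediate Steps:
c = -1 (c = (1 - 3)/2 = (1/2)*(-2) = -1)
(-11 + sqrt(c + 1/y(-3, 5)))**2 = (-11 + sqrt(-1 + 1/5))**2 = (-11 + sqrt(-4/5))**2 = (-11 + 2*I*sqrt(5)/5)**2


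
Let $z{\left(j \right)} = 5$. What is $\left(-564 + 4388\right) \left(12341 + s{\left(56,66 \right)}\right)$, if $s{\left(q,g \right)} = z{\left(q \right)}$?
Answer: $47211104$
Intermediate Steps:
$s{\left(q,g \right)} = 5$
$\left(-564 + 4388\right) \left(12341 + s{\left(56,66 \right)}\right) = \left(-564 + 4388\right) \left(12341 + 5\right) = 3824 \cdot 12346 = 47211104$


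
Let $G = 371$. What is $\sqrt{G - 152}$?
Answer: $\sqrt{219} \approx 14.799$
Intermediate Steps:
$\sqrt{G - 152} = \sqrt{371 - 152} = \sqrt{219}$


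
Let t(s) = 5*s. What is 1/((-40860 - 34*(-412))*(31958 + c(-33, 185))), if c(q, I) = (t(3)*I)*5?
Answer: -1/1230707716 ≈ -8.1254e-10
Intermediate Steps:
c(q, I) = 75*I (c(q, I) = ((5*3)*I)*5 = (15*I)*5 = 75*I)
1/((-40860 - 34*(-412))*(31958 + c(-33, 185))) = 1/((-40860 - 34*(-412))*(31958 + 75*185)) = 1/((-40860 + 14008)*(31958 + 13875)) = 1/(-26852*45833) = 1/(-1230707716) = -1/1230707716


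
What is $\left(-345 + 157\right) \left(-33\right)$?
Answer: $6204$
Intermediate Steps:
$\left(-345 + 157\right) \left(-33\right) = \left(-188\right) \left(-33\right) = 6204$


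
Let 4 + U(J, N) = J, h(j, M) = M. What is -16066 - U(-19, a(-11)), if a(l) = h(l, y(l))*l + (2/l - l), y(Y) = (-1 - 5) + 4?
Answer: -16043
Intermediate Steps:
y(Y) = -2 (y(Y) = -6 + 4 = -2)
a(l) = -3*l + 2/l (a(l) = -2*l + (2/l - l) = -2*l + (-l + 2/l) = -3*l + 2/l)
U(J, N) = -4 + J
-16066 - U(-19, a(-11)) = -16066 - (-4 - 19) = -16066 - 1*(-23) = -16066 + 23 = -16043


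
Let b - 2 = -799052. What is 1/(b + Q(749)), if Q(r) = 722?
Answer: -1/798328 ≈ -1.2526e-6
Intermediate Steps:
b = -799050 (b = 2 - 799052 = -799050)
1/(b + Q(749)) = 1/(-799050 + 722) = 1/(-798328) = -1/798328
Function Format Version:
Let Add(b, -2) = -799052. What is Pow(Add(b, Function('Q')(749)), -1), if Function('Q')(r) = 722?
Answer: Rational(-1, 798328) ≈ -1.2526e-6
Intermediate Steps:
b = -799050 (b = Add(2, -799052) = -799050)
Pow(Add(b, Function('Q')(749)), -1) = Pow(Add(-799050, 722), -1) = Pow(-798328, -1) = Rational(-1, 798328)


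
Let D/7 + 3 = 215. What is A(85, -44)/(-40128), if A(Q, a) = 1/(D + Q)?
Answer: -1/62960832 ≈ -1.5883e-8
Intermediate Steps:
D = 1484 (D = -21 + 7*215 = -21 + 1505 = 1484)
A(Q, a) = 1/(1484 + Q)
A(85, -44)/(-40128) = 1/((1484 + 85)*(-40128)) = -1/40128/1569 = (1/1569)*(-1/40128) = -1/62960832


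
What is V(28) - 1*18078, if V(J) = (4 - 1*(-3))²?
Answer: -18029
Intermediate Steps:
V(J) = 49 (V(J) = (4 + 3)² = 7² = 49)
V(28) - 1*18078 = 49 - 1*18078 = 49 - 18078 = -18029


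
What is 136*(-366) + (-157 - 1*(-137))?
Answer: -49796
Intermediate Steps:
136*(-366) + (-157 - 1*(-137)) = -49776 + (-157 + 137) = -49776 - 20 = -49796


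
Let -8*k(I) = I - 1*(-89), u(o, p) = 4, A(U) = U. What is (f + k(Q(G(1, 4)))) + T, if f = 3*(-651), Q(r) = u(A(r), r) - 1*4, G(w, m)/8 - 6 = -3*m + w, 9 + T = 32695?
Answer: 245775/8 ≈ 30722.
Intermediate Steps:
T = 32686 (T = -9 + 32695 = 32686)
G(w, m) = 48 - 24*m + 8*w (G(w, m) = 48 + 8*(-3*m + w) = 48 + 8*(w - 3*m) = 48 + (-24*m + 8*w) = 48 - 24*m + 8*w)
Q(r) = 0 (Q(r) = 4 - 1*4 = 4 - 4 = 0)
k(I) = -89/8 - I/8 (k(I) = -(I - 1*(-89))/8 = -(I + 89)/8 = -(89 + I)/8 = -89/8 - I/8)
f = -1953
(f + k(Q(G(1, 4)))) + T = (-1953 + (-89/8 - ⅛*0)) + 32686 = (-1953 + (-89/8 + 0)) + 32686 = (-1953 - 89/8) + 32686 = -15713/8 + 32686 = 245775/8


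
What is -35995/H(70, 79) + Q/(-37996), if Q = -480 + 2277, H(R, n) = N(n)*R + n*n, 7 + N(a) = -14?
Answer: -1376239507/181278916 ≈ -7.5918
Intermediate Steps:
N(a) = -21 (N(a) = -7 - 14 = -21)
H(R, n) = n² - 21*R (H(R, n) = -21*R + n*n = -21*R + n² = n² - 21*R)
Q = 1797
-35995/H(70, 79) + Q/(-37996) = -35995/(79² - 21*70) + 1797/(-37996) = -35995/(6241 - 1470) + 1797*(-1/37996) = -35995/4771 - 1797/37996 = -1376239507/181278916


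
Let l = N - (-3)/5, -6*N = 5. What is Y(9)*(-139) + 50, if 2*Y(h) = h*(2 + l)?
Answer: -21101/20 ≈ -1055.1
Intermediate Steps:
N = -⅚ (N = -⅙*5 = -⅚ ≈ -0.83333)
l = -7/30 (l = -⅚ - (-3)/5 = -⅚ - 1*(-⅗) = -⅚ + ⅗ = -7/30 ≈ -0.23333)
Y(h) = 53*h/60 (Y(h) = (h*(2 - 7/30))/2 = (h*(53/30))/2 = (53*h/30)/2 = 53*h/60)
Y(9)*(-139) + 50 = ((53/60)*9)*(-139) + 50 = (159/20)*(-139) + 50 = -22101/20 + 50 = -21101/20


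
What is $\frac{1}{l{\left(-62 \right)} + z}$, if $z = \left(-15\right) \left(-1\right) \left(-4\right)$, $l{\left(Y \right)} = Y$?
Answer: $- \frac{1}{122} \approx -0.0081967$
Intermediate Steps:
$z = -60$ ($z = 15 \left(-4\right) = -60$)
$\frac{1}{l{\left(-62 \right)} + z} = \frac{1}{-62 - 60} = \frac{1}{-122} = - \frac{1}{122}$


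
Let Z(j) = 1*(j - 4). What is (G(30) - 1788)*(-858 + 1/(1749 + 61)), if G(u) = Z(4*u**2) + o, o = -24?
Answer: -1385257268/905 ≈ -1.5307e+6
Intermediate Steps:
Z(j) = -4 + j (Z(j) = 1*(-4 + j) = -4 + j)
G(u) = -28 + 4*u**2 (G(u) = (-4 + 4*u**2) - 24 = -28 + 4*u**2)
(G(30) - 1788)*(-858 + 1/(1749 + 61)) = ((-28 + 4*30**2) - 1788)*(-858 + 1/(1749 + 61)) = ((-28 + 4*900) - 1788)*(-858 + 1/1810) = ((-28 + 3600) - 1788)*(-858 + 1/1810) = (3572 - 1788)*(-1552979/1810) = 1784*(-1552979/1810) = -1385257268/905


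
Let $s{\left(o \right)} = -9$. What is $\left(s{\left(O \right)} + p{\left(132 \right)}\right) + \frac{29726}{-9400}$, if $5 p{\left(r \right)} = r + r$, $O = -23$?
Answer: $\frac{190997}{4700} \approx 40.638$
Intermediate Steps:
$p{\left(r \right)} = \frac{2 r}{5}$ ($p{\left(r \right)} = \frac{r + r}{5} = \frac{2 r}{5}$)
$\left(s{\left(O \right)} + p{\left(132 \right)}\right) + \frac{29726}{-9400} = \left(-9 + \frac{2}{5} \cdot 132\right) + \frac{29726}{-9400} = \left(-9 + \frac{264}{5}\right) + 29726 \left(- \frac{1}{9400}\right) = \frac{219}{5} - \frac{14863}{4700} = \frac{190997}{4700}$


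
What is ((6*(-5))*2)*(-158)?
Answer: 9480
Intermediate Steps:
((6*(-5))*2)*(-158) = -30*2*(-158) = -60*(-158) = 9480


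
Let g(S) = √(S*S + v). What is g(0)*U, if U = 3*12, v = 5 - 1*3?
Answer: 36*√2 ≈ 50.912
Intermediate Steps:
v = 2 (v = 5 - 3 = 2)
g(S) = √(2 + S²) (g(S) = √(S*S + 2) = √(S² + 2) = √(2 + S²))
U = 36
g(0)*U = √(2 + 0²)*36 = √(2 + 0)*36 = √2*36 = 36*√2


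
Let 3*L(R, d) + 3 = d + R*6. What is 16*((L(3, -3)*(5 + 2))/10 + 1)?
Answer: 304/5 ≈ 60.800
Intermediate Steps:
L(R, d) = -1 + 2*R + d/3 (L(R, d) = -1 + (d + R*6)/3 = -1 + (d + 6*R)/3 = -1 + (2*R + d/3) = -1 + 2*R + d/3)
16*((L(3, -3)*(5 + 2))/10 + 1) = 16*(((-1 + 2*3 + (1/3)*(-3))*(5 + 2))/10 + 1) = 16*(((-1 + 6 - 1)*7)*(1/10) + 1) = 16*((4*7)*(1/10) + 1) = 16*(28*(1/10) + 1) = 16*(14/5 + 1) = 16*(19/5) = 304/5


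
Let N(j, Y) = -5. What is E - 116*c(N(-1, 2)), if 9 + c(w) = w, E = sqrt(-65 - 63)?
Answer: 1624 + 8*I*sqrt(2) ≈ 1624.0 + 11.314*I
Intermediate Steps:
E = 8*I*sqrt(2) (E = sqrt(-128) = 8*I*sqrt(2) ≈ 11.314*I)
c(w) = -9 + w
E - 116*c(N(-1, 2)) = 8*I*sqrt(2) - 116*(-9 - 5) = 8*I*sqrt(2) - 116*(-14) = 8*I*sqrt(2) + 1624 = 1624 + 8*I*sqrt(2)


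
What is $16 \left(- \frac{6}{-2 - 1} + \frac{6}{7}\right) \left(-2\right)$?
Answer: $- \frac{640}{7} \approx -91.429$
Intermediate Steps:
$16 \left(- \frac{6}{-2 - 1} + \frac{6}{7}\right) \left(-2\right) = 16 \left(- \frac{6}{-2 - 1} + 6 \cdot \frac{1}{7}\right) \left(-2\right) = 16 \left(- \frac{6}{-3} + \frac{6}{7}\right) \left(-2\right) = 16 \left(\left(-6\right) \left(- \frac{1}{3}\right) + \frac{6}{7}\right) \left(-2\right) = 16 \left(2 + \frac{6}{7}\right) \left(-2\right) = 16 \cdot \frac{20}{7} \left(-2\right) = \frac{320}{7} \left(-2\right) = - \frac{640}{7}$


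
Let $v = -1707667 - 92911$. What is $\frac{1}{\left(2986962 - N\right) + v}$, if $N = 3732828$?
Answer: $- \frac{1}{2546444} \approx -3.927 \cdot 10^{-7}$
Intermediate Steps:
$v = -1800578$ ($v = -1707667 - 92911 = -1800578$)
$\frac{1}{\left(2986962 - N\right) + v} = \frac{1}{\left(2986962 - 3732828\right) - 1800578} = \frac{1}{-745866 - 1800578} = \frac{1}{-2546444} = - \frac{1}{2546444}$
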